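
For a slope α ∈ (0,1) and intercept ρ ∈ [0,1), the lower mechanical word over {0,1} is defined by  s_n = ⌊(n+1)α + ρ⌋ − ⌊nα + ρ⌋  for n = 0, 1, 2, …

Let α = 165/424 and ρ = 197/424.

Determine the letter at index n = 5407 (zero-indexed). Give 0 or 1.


(n+1)α + ρ = (5408·165 + 197) / 424 = 892517/424
nα + ρ     = (5407·165 + 197) / 424 = 892352/424
⌊892517/424⌋ = 2104,  ⌊892352/424⌋ = 2104
s_{5407} = 2104 − 2104 = 0

0


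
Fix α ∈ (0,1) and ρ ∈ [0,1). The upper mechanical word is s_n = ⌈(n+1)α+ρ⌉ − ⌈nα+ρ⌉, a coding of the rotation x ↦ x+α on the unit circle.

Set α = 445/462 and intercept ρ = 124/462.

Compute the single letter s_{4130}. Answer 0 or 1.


(n+1)α + ρ = (4131·445 + 124) / 462 = 1838419/462
nα + ρ     = (4130·445 + 124) / 462 = 1837974/462
⌈1838419/462⌉ = 3980,  ⌈1837974/462⌉ = 3979
s_{4130} = 3980 − 3979 = 1

1


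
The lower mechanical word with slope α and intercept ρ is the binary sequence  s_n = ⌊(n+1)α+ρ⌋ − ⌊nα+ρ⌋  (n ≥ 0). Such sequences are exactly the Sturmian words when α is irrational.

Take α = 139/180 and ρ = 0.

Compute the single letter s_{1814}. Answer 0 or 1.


1

(n+1)α + ρ = (1815·139) / 180 = 252285/180
nα + ρ     = (1814·139) / 180 = 252146/180
⌊252285/180⌋ = 1401,  ⌊252146/180⌋ = 1400
s_{1814} = 1401 − 1400 = 1


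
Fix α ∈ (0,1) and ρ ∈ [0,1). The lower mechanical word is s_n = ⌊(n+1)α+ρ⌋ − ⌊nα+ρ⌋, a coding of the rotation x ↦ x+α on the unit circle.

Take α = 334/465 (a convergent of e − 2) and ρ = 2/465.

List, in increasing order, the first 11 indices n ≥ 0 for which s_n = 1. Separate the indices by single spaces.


1 2 4 5 6 8 9 11 12 13 15

n=0: ⌊336/465⌋−⌊2/465⌋ = 0−0 = 0
n=1: ⌊670/465⌋−⌊336/465⌋ = 1−0 = 1  ← one
n=2: ⌊1004/465⌋−⌊670/465⌋ = 2−1 = 1  ← one
n=3: ⌊1338/465⌋−⌊1004/465⌋ = 2−2 = 0
n=4: ⌊1672/465⌋−⌊1338/465⌋ = 3−2 = 1  ← one
n=5: ⌊2006/465⌋−⌊1672/465⌋ = 4−3 = 1  ← one
n=6: ⌊2340/465⌋−⌊2006/465⌋ = 5−4 = 1  ← one
n=7: ⌊2674/465⌋−⌊2340/465⌋ = 5−5 = 0
n=8: ⌊3008/465⌋−⌊2674/465⌋ = 6−5 = 1  ← one
n=9: ⌊3342/465⌋−⌊3008/465⌋ = 7−6 = 1  ← one
n=10: ⌊3676/465⌋−⌊3342/465⌋ = 7−7 = 0
n=11: ⌊4010/465⌋−⌊3676/465⌋ = 8−7 = 1  ← one
n=12: ⌊4344/465⌋−⌊4010/465⌋ = 9−8 = 1  ← one
n=13: ⌊4678/465⌋−⌊4344/465⌋ = 10−9 = 1  ← one
n=14: ⌊5012/465⌋−⌊4678/465⌋ = 10−10 = 0
n=15: ⌊5346/465⌋−⌊5012/465⌋ = 11−10 = 1  ← one
positions of the first 11 ones: 1 2 4 5 6 8 9 11 12 13 15


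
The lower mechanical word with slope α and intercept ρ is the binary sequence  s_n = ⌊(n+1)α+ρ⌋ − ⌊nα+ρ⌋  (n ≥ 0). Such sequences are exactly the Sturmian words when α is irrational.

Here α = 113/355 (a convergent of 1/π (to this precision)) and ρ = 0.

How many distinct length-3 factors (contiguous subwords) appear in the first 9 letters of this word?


4

t_n = ⌊(n·113)/355⌋ for n = 0 … 9:
  n=0…9: ⌊0/355⌋=0 ⌊113/355⌋=0 ⌊226/355⌋=0 ⌊339/355⌋=0 ⌊452/355⌋=1 ⌊565/355⌋=1 ⌊678/355⌋=1 ⌊791/355⌋=2 ⌊904/355⌋=2 ⌊1017/355⌋=2
s_n = t_(n+1) − t_n for n = 0 … 8 gives
prefix = 000100100
slide a length-3 window over [0..2] … [6..8] (7 windows); first occurrence of each distinct factor:
  [  0..  2] 000
  [  1..  3] 001
  [  2..  4] 010
  [  3..  5] 100
  (the other 3 windows repeat one of these)
distinct factors: {000, 001, 010, 100}
count = 4  (Sturmian bound for length 3 is 4)


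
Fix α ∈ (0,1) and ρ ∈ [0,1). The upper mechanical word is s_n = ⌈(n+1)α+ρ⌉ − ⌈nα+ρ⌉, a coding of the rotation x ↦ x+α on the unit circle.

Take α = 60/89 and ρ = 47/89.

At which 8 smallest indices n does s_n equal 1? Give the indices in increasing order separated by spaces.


n=0: ⌈107/89⌉−⌈47/89⌉ = 2−1 = 1  ← one
n=1: ⌈167/89⌉−⌈107/89⌉ = 2−2 = 0
n=2: ⌈227/89⌉−⌈167/89⌉ = 3−2 = 1  ← one
n=3: ⌈287/89⌉−⌈227/89⌉ = 4−3 = 1  ← one
n=4: ⌈347/89⌉−⌈287/89⌉ = 4−4 = 0
n=5: ⌈407/89⌉−⌈347/89⌉ = 5−4 = 1  ← one
n=6: ⌈467/89⌉−⌈407/89⌉ = 6−5 = 1  ← one
n=7: ⌈527/89⌉−⌈467/89⌉ = 6−6 = 0
n=8: ⌈587/89⌉−⌈527/89⌉ = 7−6 = 1  ← one
n=9: ⌈647/89⌉−⌈587/89⌉ = 8−7 = 1  ← one
n=10: ⌈707/89⌉−⌈647/89⌉ = 8−8 = 0
n=11: ⌈767/89⌉−⌈707/89⌉ = 9−8 = 1  ← one
positions of the first 8 ones: 0 2 3 5 6 8 9 11

0 2 3 5 6 8 9 11


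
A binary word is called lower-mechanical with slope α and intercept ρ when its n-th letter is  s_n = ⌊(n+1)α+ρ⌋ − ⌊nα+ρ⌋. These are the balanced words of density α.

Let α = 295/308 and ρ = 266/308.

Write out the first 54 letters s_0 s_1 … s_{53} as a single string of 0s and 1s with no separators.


n=0: ⌊(1·295+266)/308⌋ − ⌊(0·295+266)/308⌋ = ⌊561/308⌋ − ⌊266/308⌋ = 1 − 0 = 1
n=1: ⌊(2·295+266)/308⌋ − ⌊(1·295+266)/308⌋ = ⌊856/308⌋ − ⌊561/308⌋ = 2 − 1 = 1
n=2: ⌊(3·295+266)/308⌋ − ⌊(2·295+266)/308⌋ = ⌊1151/308⌋ − ⌊856/308⌋ = 3 − 2 = 1
n=3: ⌊(4·295+266)/308⌋ − ⌊(3·295+266)/308⌋ = ⌊1446/308⌋ − ⌊1151/308⌋ = 4 − 3 = 1
n=4: ⌊(5·295+266)/308⌋ − ⌊(4·295+266)/308⌋ = ⌊1741/308⌋ − ⌊1446/308⌋ = 5 − 4 = 1
n=5: ⌊(6·295+266)/308⌋ − ⌊(5·295+266)/308⌋ = ⌊2036/308⌋ − ⌊1741/308⌋ = 6 − 5 = 1
n=6: ⌊(7·295+266)/308⌋ − ⌊(6·295+266)/308⌋ = ⌊2331/308⌋ − ⌊2036/308⌋ = 7 − 6 = 1
n=7: ⌊(8·295+266)/308⌋ − ⌊(7·295+266)/308⌋ = ⌊2626/308⌋ − ⌊2331/308⌋ = 8 − 7 = 1
n=8: ⌊(9·295+266)/308⌋ − ⌊(8·295+266)/308⌋ = ⌊2921/308⌋ − ⌊2626/308⌋ = 9 − 8 = 1
n=9: ⌊(10·295+266)/308⌋ − ⌊(9·295+266)/308⌋ = ⌊3216/308⌋ − ⌊2921/308⌋ = 10 − 9 = 1
n=10: ⌊(11·295+266)/308⌋ − ⌊(10·295+266)/308⌋ = ⌊3511/308⌋ − ⌊3216/308⌋ = 11 − 10 = 1
n=11: ⌊(12·295+266)/308⌋ − ⌊(11·295+266)/308⌋ = ⌊3806/308⌋ − ⌊3511/308⌋ = 12 − 11 = 1
n=12: ⌊(13·295+266)/308⌋ − ⌊(12·295+266)/308⌋ = ⌊4101/308⌋ − ⌊3806/308⌋ = 13 − 12 = 1
n=13: ⌊(14·295+266)/308⌋ − ⌊(13·295+266)/308⌋ = ⌊4396/308⌋ − ⌊4101/308⌋ = 14 − 13 = 1
n=14: ⌊(15·295+266)/308⌋ − ⌊(14·295+266)/308⌋ = ⌊4691/308⌋ − ⌊4396/308⌋ = 15 − 14 = 1
n=15: ⌊(16·295+266)/308⌋ − ⌊(15·295+266)/308⌋ = ⌊4986/308⌋ − ⌊4691/308⌋ = 16 − 15 = 1
n=16: ⌊(17·295+266)/308⌋ − ⌊(16·295+266)/308⌋ = ⌊5281/308⌋ − ⌊4986/308⌋ = 17 − 16 = 1
n=17: ⌊(18·295+266)/308⌋ − ⌊(17·295+266)/308⌋ = ⌊5576/308⌋ − ⌊5281/308⌋ = 18 − 17 = 1
n=18: ⌊(19·295+266)/308⌋ − ⌊(18·295+266)/308⌋ = ⌊5871/308⌋ − ⌊5576/308⌋ = 19 − 18 = 1
n=19: ⌊(20·295+266)/308⌋ − ⌊(19·295+266)/308⌋ = ⌊6166/308⌋ − ⌊5871/308⌋ = 20 − 19 = 1
n=20: ⌊(21·295+266)/308⌋ − ⌊(20·295+266)/308⌋ = ⌊6461/308⌋ − ⌊6166/308⌋ = 20 − 20 = 0
n=21: ⌊(22·295+266)/308⌋ − ⌊(21·295+266)/308⌋ = ⌊6756/308⌋ − ⌊6461/308⌋ = 21 − 20 = 1
n=22: ⌊(23·295+266)/308⌋ − ⌊(22·295+266)/308⌋ = ⌊7051/308⌋ − ⌊6756/308⌋ = 22 − 21 = 1
n=23: ⌊(24·295+266)/308⌋ − ⌊(23·295+266)/308⌋ = ⌊7346/308⌋ − ⌊7051/308⌋ = 23 − 22 = 1
n=24: ⌊(25·295+266)/308⌋ − ⌊(24·295+266)/308⌋ = ⌊7641/308⌋ − ⌊7346/308⌋ = 24 − 23 = 1
n=25: ⌊(26·295+266)/308⌋ − ⌊(25·295+266)/308⌋ = ⌊7936/308⌋ − ⌊7641/308⌋ = 25 − 24 = 1
n=26: ⌊(27·295+266)/308⌋ − ⌊(26·295+266)/308⌋ = ⌊8231/308⌋ − ⌊7936/308⌋ = 26 − 25 = 1
n=27: ⌊(28·295+266)/308⌋ − ⌊(27·295+266)/308⌋ = ⌊8526/308⌋ − ⌊8231/308⌋ = 27 − 26 = 1
n=28: ⌊(29·295+266)/308⌋ − ⌊(28·295+266)/308⌋ = ⌊8821/308⌋ − ⌊8526/308⌋ = 28 − 27 = 1
n=29: ⌊(30·295+266)/308⌋ − ⌊(29·295+266)/308⌋ = ⌊9116/308⌋ − ⌊8821/308⌋ = 29 − 28 = 1
n=30: ⌊(31·295+266)/308⌋ − ⌊(30·295+266)/308⌋ = ⌊9411/308⌋ − ⌊9116/308⌋ = 30 − 29 = 1
n=31: ⌊(32·295+266)/308⌋ − ⌊(31·295+266)/308⌋ = ⌊9706/308⌋ − ⌊9411/308⌋ = 31 − 30 = 1
n=32: ⌊(33·295+266)/308⌋ − ⌊(32·295+266)/308⌋ = ⌊10001/308⌋ − ⌊9706/308⌋ = 32 − 31 = 1
n=33: ⌊(34·295+266)/308⌋ − ⌊(33·295+266)/308⌋ = ⌊10296/308⌋ − ⌊10001/308⌋ = 33 − 32 = 1
n=34: ⌊(35·295+266)/308⌋ − ⌊(34·295+266)/308⌋ = ⌊10591/308⌋ − ⌊10296/308⌋ = 34 − 33 = 1
n=35: ⌊(36·295+266)/308⌋ − ⌊(35·295+266)/308⌋ = ⌊10886/308⌋ − ⌊10591/308⌋ = 35 − 34 = 1
n=36: ⌊(37·295+266)/308⌋ − ⌊(36·295+266)/308⌋ = ⌊11181/308⌋ − ⌊10886/308⌋ = 36 − 35 = 1
n=37: ⌊(38·295+266)/308⌋ − ⌊(37·295+266)/308⌋ = ⌊11476/308⌋ − ⌊11181/308⌋ = 37 − 36 = 1
n=38: ⌊(39·295+266)/308⌋ − ⌊(38·295+266)/308⌋ = ⌊11771/308⌋ − ⌊11476/308⌋ = 38 − 37 = 1
n=39: ⌊(40·295+266)/308⌋ − ⌊(39·295+266)/308⌋ = ⌊12066/308⌋ − ⌊11771/308⌋ = 39 − 38 = 1
n=40: ⌊(41·295+266)/308⌋ − ⌊(40·295+266)/308⌋ = ⌊12361/308⌋ − ⌊12066/308⌋ = 40 − 39 = 1
n=41: ⌊(42·295+266)/308⌋ − ⌊(41·295+266)/308⌋ = ⌊12656/308⌋ − ⌊12361/308⌋ = 41 − 40 = 1
n=42: ⌊(43·295+266)/308⌋ − ⌊(42·295+266)/308⌋ = ⌊12951/308⌋ − ⌊12656/308⌋ = 42 − 41 = 1
n=43: ⌊(44·295+266)/308⌋ − ⌊(43·295+266)/308⌋ = ⌊13246/308⌋ − ⌊12951/308⌋ = 43 − 42 = 1
n=44: ⌊(45·295+266)/308⌋ − ⌊(44·295+266)/308⌋ = ⌊13541/308⌋ − ⌊13246/308⌋ = 43 − 43 = 0
n=45: ⌊(46·295+266)/308⌋ − ⌊(45·295+266)/308⌋ = ⌊13836/308⌋ − ⌊13541/308⌋ = 44 − 43 = 1
n=46: ⌊(47·295+266)/308⌋ − ⌊(46·295+266)/308⌋ = ⌊14131/308⌋ − ⌊13836/308⌋ = 45 − 44 = 1
n=47: ⌊(48·295+266)/308⌋ − ⌊(47·295+266)/308⌋ = ⌊14426/308⌋ − ⌊14131/308⌋ = 46 − 45 = 1
n=48: ⌊(49·295+266)/308⌋ − ⌊(48·295+266)/308⌋ = ⌊14721/308⌋ − ⌊14426/308⌋ = 47 − 46 = 1
n=49: ⌊(50·295+266)/308⌋ − ⌊(49·295+266)/308⌋ = ⌊15016/308⌋ − ⌊14721/308⌋ = 48 − 47 = 1
n=50: ⌊(51·295+266)/308⌋ − ⌊(50·295+266)/308⌋ = ⌊15311/308⌋ − ⌊15016/308⌋ = 49 − 48 = 1
n=51: ⌊(52·295+266)/308⌋ − ⌊(51·295+266)/308⌋ = ⌊15606/308⌋ − ⌊15311/308⌋ = 50 − 49 = 1
n=52: ⌊(53·295+266)/308⌋ − ⌊(52·295+266)/308⌋ = ⌊15901/308⌋ − ⌊15606/308⌋ = 51 − 50 = 1
n=53: ⌊(54·295+266)/308⌋ − ⌊(53·295+266)/308⌋ = ⌊16196/308⌋ − ⌊15901/308⌋ = 52 − 51 = 1

111111111111111111110111111111111111111111110111111111


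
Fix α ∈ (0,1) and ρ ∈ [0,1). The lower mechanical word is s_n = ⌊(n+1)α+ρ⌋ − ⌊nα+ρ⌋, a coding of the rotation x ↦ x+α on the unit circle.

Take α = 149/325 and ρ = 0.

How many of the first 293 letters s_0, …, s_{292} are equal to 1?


#1s = Σ_{n=0}^{292} s_n = Σ_{n=0}^{292} (⌊(n+1)α+ρ⌋ − ⌊nα+ρ⌋)
the sum telescopes: every ⌊nα+ρ⌋ with 0 < n < 293 appears once with + and once with −, leaving ⌊293α+ρ⌋ − ⌊0·α+ρ⌋
293α + ρ = (293·149) / 325 = 43657/325
ρ = 0/325
⌊43657/325⌋ = 134,  ⌊0/325⌋ = 0
#1s = 134 − 0 = 134

134


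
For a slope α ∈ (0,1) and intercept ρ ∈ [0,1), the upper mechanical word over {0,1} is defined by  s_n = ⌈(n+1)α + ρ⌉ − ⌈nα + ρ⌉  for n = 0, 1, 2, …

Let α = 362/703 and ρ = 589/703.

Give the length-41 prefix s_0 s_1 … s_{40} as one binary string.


n=0: ⌈(1·362+589)/703⌉ − ⌈(0·362+589)/703⌉ = ⌈951/703⌉ − ⌈589/703⌉ = 2 − 1 = 1
n=1: ⌈(2·362+589)/703⌉ − ⌈(1·362+589)/703⌉ = ⌈1313/703⌉ − ⌈951/703⌉ = 2 − 2 = 0
n=2: ⌈(3·362+589)/703⌉ − ⌈(2·362+589)/703⌉ = ⌈1675/703⌉ − ⌈1313/703⌉ = 3 − 2 = 1
n=3: ⌈(4·362+589)/703⌉ − ⌈(3·362+589)/703⌉ = ⌈2037/703⌉ − ⌈1675/703⌉ = 3 − 3 = 0
n=4: ⌈(5·362+589)/703⌉ − ⌈(4·362+589)/703⌉ = ⌈2399/703⌉ − ⌈2037/703⌉ = 4 − 3 = 1
n=5: ⌈(6·362+589)/703⌉ − ⌈(5·362+589)/703⌉ = ⌈2761/703⌉ − ⌈2399/703⌉ = 4 − 4 = 0
n=6: ⌈(7·362+589)/703⌉ − ⌈(6·362+589)/703⌉ = ⌈3123/703⌉ − ⌈2761/703⌉ = 5 − 4 = 1
n=7: ⌈(8·362+589)/703⌉ − ⌈(7·362+589)/703⌉ = ⌈3485/703⌉ − ⌈3123/703⌉ = 5 − 5 = 0
n=8: ⌈(9·362+589)/703⌉ − ⌈(8·362+589)/703⌉ = ⌈3847/703⌉ − ⌈3485/703⌉ = 6 − 5 = 1
n=9: ⌈(10·362+589)/703⌉ − ⌈(9·362+589)/703⌉ = ⌈4209/703⌉ − ⌈3847/703⌉ = 6 − 6 = 0
n=10: ⌈(11·362+589)/703⌉ − ⌈(10·362+589)/703⌉ = ⌈4571/703⌉ − ⌈4209/703⌉ = 7 − 6 = 1
n=11: ⌈(12·362+589)/703⌉ − ⌈(11·362+589)/703⌉ = ⌈4933/703⌉ − ⌈4571/703⌉ = 8 − 7 = 1
n=12: ⌈(13·362+589)/703⌉ − ⌈(12·362+589)/703⌉ = ⌈5295/703⌉ − ⌈4933/703⌉ = 8 − 8 = 0
n=13: ⌈(14·362+589)/703⌉ − ⌈(13·362+589)/703⌉ = ⌈5657/703⌉ − ⌈5295/703⌉ = 9 − 8 = 1
n=14: ⌈(15·362+589)/703⌉ − ⌈(14·362+589)/703⌉ = ⌈6019/703⌉ − ⌈5657/703⌉ = 9 − 9 = 0
n=15: ⌈(16·362+589)/703⌉ − ⌈(15·362+589)/703⌉ = ⌈6381/703⌉ − ⌈6019/703⌉ = 10 − 9 = 1
n=16: ⌈(17·362+589)/703⌉ − ⌈(16·362+589)/703⌉ = ⌈6743/703⌉ − ⌈6381/703⌉ = 10 − 10 = 0
n=17: ⌈(18·362+589)/703⌉ − ⌈(17·362+589)/703⌉ = ⌈7105/703⌉ − ⌈6743/703⌉ = 11 − 10 = 1
n=18: ⌈(19·362+589)/703⌉ − ⌈(18·362+589)/703⌉ = ⌈7467/703⌉ − ⌈7105/703⌉ = 11 − 11 = 0
n=19: ⌈(20·362+589)/703⌉ − ⌈(19·362+589)/703⌉ = ⌈7829/703⌉ − ⌈7467/703⌉ = 12 − 11 = 1
n=20: ⌈(21·362+589)/703⌉ − ⌈(20·362+589)/703⌉ = ⌈8191/703⌉ − ⌈7829/703⌉ = 12 − 12 = 0
n=21: ⌈(22·362+589)/703⌉ − ⌈(21·362+589)/703⌉ = ⌈8553/703⌉ − ⌈8191/703⌉ = 13 − 12 = 1
n=22: ⌈(23·362+589)/703⌉ − ⌈(22·362+589)/703⌉ = ⌈8915/703⌉ − ⌈8553/703⌉ = 13 − 13 = 0
n=23: ⌈(24·362+589)/703⌉ − ⌈(23·362+589)/703⌉ = ⌈9277/703⌉ − ⌈8915/703⌉ = 14 − 13 = 1
n=24: ⌈(25·362+589)/703⌉ − ⌈(24·362+589)/703⌉ = ⌈9639/703⌉ − ⌈9277/703⌉ = 14 − 14 = 0
n=25: ⌈(26·362+589)/703⌉ − ⌈(25·362+589)/703⌉ = ⌈10001/703⌉ − ⌈9639/703⌉ = 15 − 14 = 1
n=26: ⌈(27·362+589)/703⌉ − ⌈(26·362+589)/703⌉ = ⌈10363/703⌉ − ⌈10001/703⌉ = 15 − 15 = 0
n=27: ⌈(28·362+589)/703⌉ − ⌈(27·362+589)/703⌉ = ⌈10725/703⌉ − ⌈10363/703⌉ = 16 − 15 = 1
n=28: ⌈(29·362+589)/703⌉ − ⌈(28·362+589)/703⌉ = ⌈11087/703⌉ − ⌈10725/703⌉ = 16 − 16 = 0
n=29: ⌈(30·362+589)/703⌉ − ⌈(29·362+589)/703⌉ = ⌈11449/703⌉ − ⌈11087/703⌉ = 17 − 16 = 1
n=30: ⌈(31·362+589)/703⌉ − ⌈(30·362+589)/703⌉ = ⌈11811/703⌉ − ⌈11449/703⌉ = 17 − 17 = 0
n=31: ⌈(32·362+589)/703⌉ − ⌈(31·362+589)/703⌉ = ⌈12173/703⌉ − ⌈11811/703⌉ = 18 − 17 = 1
n=32: ⌈(33·362+589)/703⌉ − ⌈(32·362+589)/703⌉ = ⌈12535/703⌉ − ⌈12173/703⌉ = 18 − 18 = 0
n=33: ⌈(34·362+589)/703⌉ − ⌈(33·362+589)/703⌉ = ⌈12897/703⌉ − ⌈12535/703⌉ = 19 − 18 = 1
n=34: ⌈(35·362+589)/703⌉ − ⌈(34·362+589)/703⌉ = ⌈13259/703⌉ − ⌈12897/703⌉ = 19 − 19 = 0
n=35: ⌈(36·362+589)/703⌉ − ⌈(35·362+589)/703⌉ = ⌈13621/703⌉ − ⌈13259/703⌉ = 20 − 19 = 1
n=36: ⌈(37·362+589)/703⌉ − ⌈(36·362+589)/703⌉ = ⌈13983/703⌉ − ⌈13621/703⌉ = 20 − 20 = 0
n=37: ⌈(38·362+589)/703⌉ − ⌈(37·362+589)/703⌉ = ⌈14345/703⌉ − ⌈13983/703⌉ = 21 − 20 = 1
n=38: ⌈(39·362+589)/703⌉ − ⌈(38·362+589)/703⌉ = ⌈14707/703⌉ − ⌈14345/703⌉ = 21 − 21 = 0
n=39: ⌈(40·362+589)/703⌉ − ⌈(39·362+589)/703⌉ = ⌈15069/703⌉ − ⌈14707/703⌉ = 22 − 21 = 1
n=40: ⌈(41·362+589)/703⌉ − ⌈(40·362+589)/703⌉ = ⌈15431/703⌉ − ⌈15069/703⌉ = 22 − 22 = 0

10101010101101010101010101010101010101010


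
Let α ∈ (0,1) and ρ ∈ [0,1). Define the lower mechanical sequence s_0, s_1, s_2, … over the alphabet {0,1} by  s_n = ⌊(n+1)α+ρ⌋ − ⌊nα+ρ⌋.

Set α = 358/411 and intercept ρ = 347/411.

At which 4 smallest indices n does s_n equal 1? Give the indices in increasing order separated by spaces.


n=0: ⌊705/411⌋−⌊347/411⌋ = 1−0 = 1  ← one
n=1: ⌊1063/411⌋−⌊705/411⌋ = 2−1 = 1  ← one
n=2: ⌊1421/411⌋−⌊1063/411⌋ = 3−2 = 1  ← one
n=3: ⌊1779/411⌋−⌊1421/411⌋ = 4−3 = 1  ← one
positions of the first 4 ones: 0 1 2 3

0 1 2 3


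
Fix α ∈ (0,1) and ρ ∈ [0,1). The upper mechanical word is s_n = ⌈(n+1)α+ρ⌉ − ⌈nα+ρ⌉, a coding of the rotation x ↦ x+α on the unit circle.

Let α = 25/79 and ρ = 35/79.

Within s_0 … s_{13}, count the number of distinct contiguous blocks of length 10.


5

t_n = ⌈(n·25+35)/79⌉ for n = 0 … 14:
  n=0…9: ⌈35/79⌉=1 ⌈60/79⌉=1 ⌈85/79⌉=2 ⌈110/79⌉=2 ⌈135/79⌉=2 ⌈160/79⌉=3 ⌈185/79⌉=3 ⌈210/79⌉=3 ⌈235/79⌉=3 ⌈260/79⌉=4
  n=10…14: ⌈285/79⌉=4 ⌈310/79⌉=4 ⌈335/79⌉=5 ⌈360/79⌉=5 ⌈385/79⌉=5
s_n = t_(n+1) − t_n for n = 0 … 13 gives
prefix = 01001000100100
slide a length-10 window over [0..9] … [4..13] (5 windows); first occurrence of each distinct factor:
  [  0..  9] 0100100010
  [  1.. 10] 1001000100
  [  2.. 11] 0010001001
  [  3.. 12] 0100010010
  [  4.. 13] 1000100100
distinct factors: {0010001001, 0100010010, 0100100010, 1000100100, 1001000100}
count = 5  (Sturmian bound for length 10 is 11)


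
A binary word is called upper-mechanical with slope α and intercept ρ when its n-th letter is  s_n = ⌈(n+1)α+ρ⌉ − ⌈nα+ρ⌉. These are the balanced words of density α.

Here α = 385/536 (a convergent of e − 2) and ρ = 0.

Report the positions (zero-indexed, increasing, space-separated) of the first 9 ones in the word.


0 1 2 4 5 6 8 9 11

n=0: ⌈385/536⌉−⌈0/536⌉ = 1−0 = 1  ← one
n=1: ⌈770/536⌉−⌈385/536⌉ = 2−1 = 1  ← one
n=2: ⌈1155/536⌉−⌈770/536⌉ = 3−2 = 1  ← one
n=3: ⌈1540/536⌉−⌈1155/536⌉ = 3−3 = 0
n=4: ⌈1925/536⌉−⌈1540/536⌉ = 4−3 = 1  ← one
n=5: ⌈2310/536⌉−⌈1925/536⌉ = 5−4 = 1  ← one
n=6: ⌈2695/536⌉−⌈2310/536⌉ = 6−5 = 1  ← one
n=7: ⌈3080/536⌉−⌈2695/536⌉ = 6−6 = 0
n=8: ⌈3465/536⌉−⌈3080/536⌉ = 7−6 = 1  ← one
n=9: ⌈3850/536⌉−⌈3465/536⌉ = 8−7 = 1  ← one
n=10: ⌈4235/536⌉−⌈3850/536⌉ = 8−8 = 0
n=11: ⌈4620/536⌉−⌈4235/536⌉ = 9−8 = 1  ← one
positions of the first 9 ones: 0 1 2 4 5 6 8 9 11


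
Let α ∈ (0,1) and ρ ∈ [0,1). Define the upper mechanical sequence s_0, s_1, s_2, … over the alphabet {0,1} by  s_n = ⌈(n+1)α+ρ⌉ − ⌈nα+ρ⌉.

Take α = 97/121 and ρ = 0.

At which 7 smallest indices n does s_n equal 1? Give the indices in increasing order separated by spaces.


0 1 2 3 4 6 7

n=0: ⌈97/121⌉−⌈0/121⌉ = 1−0 = 1  ← one
n=1: ⌈194/121⌉−⌈97/121⌉ = 2−1 = 1  ← one
n=2: ⌈291/121⌉−⌈194/121⌉ = 3−2 = 1  ← one
n=3: ⌈388/121⌉−⌈291/121⌉ = 4−3 = 1  ← one
n=4: ⌈485/121⌉−⌈388/121⌉ = 5−4 = 1  ← one
n=5: ⌈582/121⌉−⌈485/121⌉ = 5−5 = 0
n=6: ⌈679/121⌉−⌈582/121⌉ = 6−5 = 1  ← one
n=7: ⌈776/121⌉−⌈679/121⌉ = 7−6 = 1  ← one
positions of the first 7 ones: 0 1 2 3 4 6 7


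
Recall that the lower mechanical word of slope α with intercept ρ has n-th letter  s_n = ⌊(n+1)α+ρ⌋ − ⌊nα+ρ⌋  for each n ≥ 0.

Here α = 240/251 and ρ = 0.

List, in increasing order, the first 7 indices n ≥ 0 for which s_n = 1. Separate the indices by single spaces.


1 2 3 4 5 6 7

n=0: ⌊240/251⌋−⌊0/251⌋ = 0−0 = 0
n=1: ⌊480/251⌋−⌊240/251⌋ = 1−0 = 1  ← one
n=2: ⌊720/251⌋−⌊480/251⌋ = 2−1 = 1  ← one
n=3: ⌊960/251⌋−⌊720/251⌋ = 3−2 = 1  ← one
n=4: ⌊1200/251⌋−⌊960/251⌋ = 4−3 = 1  ← one
n=5: ⌊1440/251⌋−⌊1200/251⌋ = 5−4 = 1  ← one
n=6: ⌊1680/251⌋−⌊1440/251⌋ = 6−5 = 1  ← one
n=7: ⌊1920/251⌋−⌊1680/251⌋ = 7−6 = 1  ← one
positions of the first 7 ones: 1 2 3 4 5 6 7


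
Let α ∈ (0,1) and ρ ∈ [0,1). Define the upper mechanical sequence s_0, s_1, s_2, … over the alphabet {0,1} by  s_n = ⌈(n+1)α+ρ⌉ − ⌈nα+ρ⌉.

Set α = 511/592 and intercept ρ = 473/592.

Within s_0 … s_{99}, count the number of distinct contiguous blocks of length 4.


5

t_n = ⌈(n·511+473)/592⌉ for n = 0 … 100:
  n=0…9: ⌈473/592⌉=1 ⌈984/592⌉=2 ⌈1495/592⌉=3 ⌈2006/592⌉=4 ⌈2517/592⌉=5 ⌈3028/592⌉=6 ⌈3539/592⌉=6 ⌈4050/592⌉=7 ⌈4561/592⌉=8 ⌈5072/592⌉=9
  n=10…19: ⌈5583/592⌉=10 ⌈6094/592⌉=11 ⌈6605/592⌉=12 ⌈7116/592⌉=13 ⌈7627/592⌉=13 ⌈8138/592⌉=14 ⌈8649/592⌉=15 ⌈9160/592⌉=16 ⌈9671/592⌉=17 ⌈10182/592⌉=18
  n=20…29: ⌈10693/592⌉=19 ⌈11204/592⌉=19 ⌈11715/592⌉=20 ⌈12226/592⌉=21 ⌈12737/592⌉=22 ⌈13248/592⌉=23 ⌈13759/592⌉=24 ⌈14270/592⌉=25 ⌈14781/592⌉=25 ⌈15292/592⌉=26
  n=30…39: ⌈15803/592⌉=27 ⌈16314/592⌉=28 ⌈16825/592⌉=29 ⌈17336/592⌉=30 ⌈17847/592⌉=31 ⌈18358/592⌉=32 ⌈18869/592⌉=32 ⌈19380/592⌉=33 ⌈19891/592⌉=34 ⌈20402/592⌉=35
  n=40…49: ⌈20913/592⌉=36 ⌈21424/592⌉=37 ⌈21935/592⌉=38 ⌈22446/592⌉=38 ⌈22957/592⌉=39 ⌈23468/592⌉=40 ⌈23979/592⌉=41 ⌈24490/592⌉=42 ⌈25001/592⌉=43 ⌈25512/592⌉=44
  n=50…59: ⌈26023/592⌉=44 ⌈26534/592⌉=45 ⌈27045/592⌉=46 ⌈27556/592⌉=47 ⌈28067/592⌉=48 ⌈28578/592⌉=49 ⌈29089/592⌉=50 ⌈29600/592⌉=50 ⌈30111/592⌉=51 ⌈30622/592⌉=52
  n=60…69: ⌈31133/592⌉=53 ⌈31644/592⌉=54 ⌈32155/592⌉=55 ⌈32666/592⌉=56 ⌈33177/592⌉=57 ⌈33688/592⌉=57 ⌈34199/592⌉=58 ⌈34710/592⌉=59 ⌈35221/592⌉=60 ⌈35732/592⌉=61
  n=70…79: ⌈36243/592⌉=62 ⌈36754/592⌉=63 ⌈37265/592⌉=63 ⌈37776/592⌉=64 ⌈38287/592⌉=65 ⌈38798/592⌉=66 ⌈39309/592⌉=67 ⌈39820/592⌉=68 ⌈40331/592⌉=69 ⌈40842/592⌉=69
  n=80…89: ⌈41353/592⌉=70 ⌈41864/592⌉=71 ⌈42375/592⌉=72 ⌈42886/592⌉=73 ⌈43397/592⌉=74 ⌈43908/592⌉=75 ⌈44419/592⌉=76 ⌈44930/592⌉=76 ⌈45441/592⌉=77 ⌈45952/592⌉=78
  n=90…99: ⌈46463/592⌉=79 ⌈46974/592⌉=80 ⌈47485/592⌉=81 ⌈47996/592⌉=82 ⌈48507/592⌉=82 ⌈49018/592⌉=83 ⌈49529/592⌉=84 ⌈50040/592⌉=85 ⌈50551/592⌉=86 ⌈51062/592⌉=87
  n=100: ⌈51573/592⌉=88
s_n = t_(n+1) − t_n for n = 0 … 99 gives
prefix = 1111101111111011111101111110111111101111110111111011111101111111011111101111110111111101111110111111
slide a length-4 window over [0..3] … [96..99] (97 windows); first occurrence of each distinct factor:
  [  0..  3] 1111
  [  2..  5] 1110
  [  3..  6] 1101
  [  4..  7] 1011
  [  5..  8] 0111
  (the other 92 windows repeat one of these)
distinct factors: {0111, 1011, 1101, 1110, 1111}
count = 5  (Sturmian bound for length 4 is 5)


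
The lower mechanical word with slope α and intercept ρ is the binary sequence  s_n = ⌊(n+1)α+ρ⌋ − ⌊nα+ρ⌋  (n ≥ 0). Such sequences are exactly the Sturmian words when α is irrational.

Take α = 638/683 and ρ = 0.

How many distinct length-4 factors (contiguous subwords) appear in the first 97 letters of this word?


5

t_n = ⌊(n·638)/683⌋ for n = 0 … 97:
  n=0…9: ⌊0/683⌋=0 ⌊638/683⌋=0 ⌊1276/683⌋=1 ⌊1914/683⌋=2 ⌊2552/683⌋=3 ⌊3190/683⌋=4 ⌊3828/683⌋=5 ⌊4466/683⌋=6 ⌊5104/683⌋=7 ⌊5742/683⌋=8
  n=10…19: ⌊6380/683⌋=9 ⌊7018/683⌋=10 ⌊7656/683⌋=11 ⌊8294/683⌋=12 ⌊8932/683⌋=13 ⌊9570/683⌋=14 ⌊10208/683⌋=14 ⌊10846/683⌋=15 ⌊11484/683⌋=16 ⌊12122/683⌋=17
  n=20…29: ⌊12760/683⌋=18 ⌊13398/683⌋=19 ⌊14036/683⌋=20 ⌊14674/683⌋=21 ⌊15312/683⌋=22 ⌊15950/683⌋=23 ⌊16588/683⌋=24 ⌊17226/683⌋=25 ⌊17864/683⌋=26 ⌊18502/683⌋=27
  n=30…39: ⌊19140/683⌋=28 ⌊19778/683⌋=28 ⌊20416/683⌋=29 ⌊21054/683⌋=30 ⌊21692/683⌋=31 ⌊22330/683⌋=32 ⌊22968/683⌋=33 ⌊23606/683⌋=34 ⌊24244/683⌋=35 ⌊24882/683⌋=36
  n=40…49: ⌊25520/683⌋=37 ⌊26158/683⌋=38 ⌊26796/683⌋=39 ⌊27434/683⌋=40 ⌊28072/683⌋=41 ⌊28710/683⌋=42 ⌊29348/683⌋=42 ⌊29986/683⌋=43 ⌊30624/683⌋=44 ⌊31262/683⌋=45
  n=50…59: ⌊31900/683⌋=46 ⌊32538/683⌋=47 ⌊33176/683⌋=48 ⌊33814/683⌋=49 ⌊34452/683⌋=50 ⌊35090/683⌋=51 ⌊35728/683⌋=52 ⌊36366/683⌋=53 ⌊37004/683⌋=54 ⌊37642/683⌋=55
  n=60…69: ⌊38280/683⌋=56 ⌊38918/683⌋=56 ⌊39556/683⌋=57 ⌊40194/683⌋=58 ⌊40832/683⌋=59 ⌊41470/683⌋=60 ⌊42108/683⌋=61 ⌊42746/683⌋=62 ⌊43384/683⌋=63 ⌊44022/683⌋=64
  n=70…79: ⌊44660/683⌋=65 ⌊45298/683⌋=66 ⌊45936/683⌋=67 ⌊46574/683⌋=68 ⌊47212/683⌋=69 ⌊47850/683⌋=70 ⌊48488/683⌋=70 ⌊49126/683⌋=71 ⌊49764/683⌋=72 ⌊50402/683⌋=73
  n=80…89: ⌊51040/683⌋=74 ⌊51678/683⌋=75 ⌊52316/683⌋=76 ⌊52954/683⌋=77 ⌊53592/683⌋=78 ⌊54230/683⌋=79 ⌊54868/683⌋=80 ⌊55506/683⌋=81 ⌊56144/683⌋=82 ⌊56782/683⌋=83
  n=90…97: ⌊57420/683⌋=84 ⌊58058/683⌋=85 ⌊58696/683⌋=85 ⌊59334/683⌋=86 ⌊59972/683⌋=87 ⌊60610/683⌋=88 ⌊61248/683⌋=89 ⌊61886/683⌋=90
s_n = t_(n+1) − t_n for n = 0 … 96 gives
prefix = 0111111111111110111111111111110111111111111110111111111111110111111111111110111111111111111011111
slide a length-4 window over [0..3] … [93..96] (94 windows); first occurrence of each distinct factor:
  [  0..  3] 0111
  [  1..  4] 1111
  [ 12.. 15] 1110
  [ 13.. 16] 1101
  [ 14.. 17] 1011
  (the other 89 windows repeat one of these)
distinct factors: {0111, 1011, 1101, 1110, 1111}
count = 5  (Sturmian bound for length 4 is 5)


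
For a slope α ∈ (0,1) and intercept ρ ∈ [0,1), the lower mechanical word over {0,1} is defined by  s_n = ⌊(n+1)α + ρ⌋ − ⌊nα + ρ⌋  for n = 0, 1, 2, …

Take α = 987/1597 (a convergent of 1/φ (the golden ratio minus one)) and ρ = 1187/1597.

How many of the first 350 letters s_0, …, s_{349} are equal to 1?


#1s = Σ_{n=0}^{349} s_n = Σ_{n=0}^{349} (⌊(n+1)α+ρ⌋ − ⌊nα+ρ⌋)
the sum telescopes: every ⌊nα+ρ⌋ with 0 < n < 350 appears once with + and once with −, leaving ⌊350α+ρ⌋ − ⌊0·α+ρ⌋
350α + ρ = (350·987 + 1187) / 1597 = 346637/1597
ρ = 1187/1597
⌊346637/1597⌋ = 217,  ⌊1187/1597⌋ = 0
#1s = 217 − 0 = 217

217


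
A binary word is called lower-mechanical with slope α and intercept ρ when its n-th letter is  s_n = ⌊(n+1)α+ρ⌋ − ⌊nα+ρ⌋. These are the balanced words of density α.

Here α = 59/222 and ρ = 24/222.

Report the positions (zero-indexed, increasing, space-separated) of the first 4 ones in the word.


3 7 10 14

n=0: ⌊83/222⌋−⌊24/222⌋ = 0−0 = 0
n=1: ⌊142/222⌋−⌊83/222⌋ = 0−0 = 0
n=2: ⌊201/222⌋−⌊142/222⌋ = 0−0 = 0
n=3: ⌊260/222⌋−⌊201/222⌋ = 1−0 = 1  ← one
n=4: ⌊319/222⌋−⌊260/222⌋ = 1−1 = 0
n=5: ⌊378/222⌋−⌊319/222⌋ = 1−1 = 0
n=6: ⌊437/222⌋−⌊378/222⌋ = 1−1 = 0
n=7: ⌊496/222⌋−⌊437/222⌋ = 2−1 = 1  ← one
n=8: ⌊555/222⌋−⌊496/222⌋ = 2−2 = 0
n=9: ⌊614/222⌋−⌊555/222⌋ = 2−2 = 0
n=10: ⌊673/222⌋−⌊614/222⌋ = 3−2 = 1  ← one
n=11: ⌊732/222⌋−⌊673/222⌋ = 3−3 = 0
n=12: ⌊791/222⌋−⌊732/222⌋ = 3−3 = 0
n=13: ⌊850/222⌋−⌊791/222⌋ = 3−3 = 0
n=14: ⌊909/222⌋−⌊850/222⌋ = 4−3 = 1  ← one
positions of the first 4 ones: 3 7 10 14


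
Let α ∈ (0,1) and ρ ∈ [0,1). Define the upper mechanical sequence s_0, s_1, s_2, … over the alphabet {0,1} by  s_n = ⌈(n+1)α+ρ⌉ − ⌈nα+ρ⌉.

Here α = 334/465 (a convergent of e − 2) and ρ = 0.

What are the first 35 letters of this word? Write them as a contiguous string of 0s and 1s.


11101110110111011011101101110110111

n=0: ⌈(1·334)/465⌉ − ⌈(0·334)/465⌉ = ⌈334/465⌉ − ⌈0/465⌉ = 1 − 0 = 1
n=1: ⌈(2·334)/465⌉ − ⌈(1·334)/465⌉ = ⌈668/465⌉ − ⌈334/465⌉ = 2 − 1 = 1
n=2: ⌈(3·334)/465⌉ − ⌈(2·334)/465⌉ = ⌈1002/465⌉ − ⌈668/465⌉ = 3 − 2 = 1
n=3: ⌈(4·334)/465⌉ − ⌈(3·334)/465⌉ = ⌈1336/465⌉ − ⌈1002/465⌉ = 3 − 3 = 0
n=4: ⌈(5·334)/465⌉ − ⌈(4·334)/465⌉ = ⌈1670/465⌉ − ⌈1336/465⌉ = 4 − 3 = 1
n=5: ⌈(6·334)/465⌉ − ⌈(5·334)/465⌉ = ⌈2004/465⌉ − ⌈1670/465⌉ = 5 − 4 = 1
n=6: ⌈(7·334)/465⌉ − ⌈(6·334)/465⌉ = ⌈2338/465⌉ − ⌈2004/465⌉ = 6 − 5 = 1
n=7: ⌈(8·334)/465⌉ − ⌈(7·334)/465⌉ = ⌈2672/465⌉ − ⌈2338/465⌉ = 6 − 6 = 0
n=8: ⌈(9·334)/465⌉ − ⌈(8·334)/465⌉ = ⌈3006/465⌉ − ⌈2672/465⌉ = 7 − 6 = 1
n=9: ⌈(10·334)/465⌉ − ⌈(9·334)/465⌉ = ⌈3340/465⌉ − ⌈3006/465⌉ = 8 − 7 = 1
n=10: ⌈(11·334)/465⌉ − ⌈(10·334)/465⌉ = ⌈3674/465⌉ − ⌈3340/465⌉ = 8 − 8 = 0
n=11: ⌈(12·334)/465⌉ − ⌈(11·334)/465⌉ = ⌈4008/465⌉ − ⌈3674/465⌉ = 9 − 8 = 1
n=12: ⌈(13·334)/465⌉ − ⌈(12·334)/465⌉ = ⌈4342/465⌉ − ⌈4008/465⌉ = 10 − 9 = 1
n=13: ⌈(14·334)/465⌉ − ⌈(13·334)/465⌉ = ⌈4676/465⌉ − ⌈4342/465⌉ = 11 − 10 = 1
n=14: ⌈(15·334)/465⌉ − ⌈(14·334)/465⌉ = ⌈5010/465⌉ − ⌈4676/465⌉ = 11 − 11 = 0
n=15: ⌈(16·334)/465⌉ − ⌈(15·334)/465⌉ = ⌈5344/465⌉ − ⌈5010/465⌉ = 12 − 11 = 1
n=16: ⌈(17·334)/465⌉ − ⌈(16·334)/465⌉ = ⌈5678/465⌉ − ⌈5344/465⌉ = 13 − 12 = 1
n=17: ⌈(18·334)/465⌉ − ⌈(17·334)/465⌉ = ⌈6012/465⌉ − ⌈5678/465⌉ = 13 − 13 = 0
n=18: ⌈(19·334)/465⌉ − ⌈(18·334)/465⌉ = ⌈6346/465⌉ − ⌈6012/465⌉ = 14 − 13 = 1
n=19: ⌈(20·334)/465⌉ − ⌈(19·334)/465⌉ = ⌈6680/465⌉ − ⌈6346/465⌉ = 15 − 14 = 1
n=20: ⌈(21·334)/465⌉ − ⌈(20·334)/465⌉ = ⌈7014/465⌉ − ⌈6680/465⌉ = 16 − 15 = 1
n=21: ⌈(22·334)/465⌉ − ⌈(21·334)/465⌉ = ⌈7348/465⌉ − ⌈7014/465⌉ = 16 − 16 = 0
n=22: ⌈(23·334)/465⌉ − ⌈(22·334)/465⌉ = ⌈7682/465⌉ − ⌈7348/465⌉ = 17 − 16 = 1
n=23: ⌈(24·334)/465⌉ − ⌈(23·334)/465⌉ = ⌈8016/465⌉ − ⌈7682/465⌉ = 18 − 17 = 1
n=24: ⌈(25·334)/465⌉ − ⌈(24·334)/465⌉ = ⌈8350/465⌉ − ⌈8016/465⌉ = 18 − 18 = 0
n=25: ⌈(26·334)/465⌉ − ⌈(25·334)/465⌉ = ⌈8684/465⌉ − ⌈8350/465⌉ = 19 − 18 = 1
n=26: ⌈(27·334)/465⌉ − ⌈(26·334)/465⌉ = ⌈9018/465⌉ − ⌈8684/465⌉ = 20 − 19 = 1
n=27: ⌈(28·334)/465⌉ − ⌈(27·334)/465⌉ = ⌈9352/465⌉ − ⌈9018/465⌉ = 21 − 20 = 1
n=28: ⌈(29·334)/465⌉ − ⌈(28·334)/465⌉ = ⌈9686/465⌉ − ⌈9352/465⌉ = 21 − 21 = 0
n=29: ⌈(30·334)/465⌉ − ⌈(29·334)/465⌉ = ⌈10020/465⌉ − ⌈9686/465⌉ = 22 − 21 = 1
n=30: ⌈(31·334)/465⌉ − ⌈(30·334)/465⌉ = ⌈10354/465⌉ − ⌈10020/465⌉ = 23 − 22 = 1
n=31: ⌈(32·334)/465⌉ − ⌈(31·334)/465⌉ = ⌈10688/465⌉ − ⌈10354/465⌉ = 23 − 23 = 0
n=32: ⌈(33·334)/465⌉ − ⌈(32·334)/465⌉ = ⌈11022/465⌉ − ⌈10688/465⌉ = 24 − 23 = 1
n=33: ⌈(34·334)/465⌉ − ⌈(33·334)/465⌉ = ⌈11356/465⌉ − ⌈11022/465⌉ = 25 − 24 = 1
n=34: ⌈(35·334)/465⌉ − ⌈(34·334)/465⌉ = ⌈11690/465⌉ − ⌈11356/465⌉ = 26 − 25 = 1


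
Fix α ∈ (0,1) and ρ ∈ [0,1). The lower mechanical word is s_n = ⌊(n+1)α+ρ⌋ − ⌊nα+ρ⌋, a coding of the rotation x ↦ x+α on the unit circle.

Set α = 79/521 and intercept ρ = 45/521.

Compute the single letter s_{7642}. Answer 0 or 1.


1

(n+1)α + ρ = (7643·79 + 45) / 521 = 603842/521
nα + ρ     = (7642·79 + 45) / 521 = 603763/521
⌊603842/521⌋ = 1159,  ⌊603763/521⌋ = 1158
s_{7642} = 1159 − 1158 = 1


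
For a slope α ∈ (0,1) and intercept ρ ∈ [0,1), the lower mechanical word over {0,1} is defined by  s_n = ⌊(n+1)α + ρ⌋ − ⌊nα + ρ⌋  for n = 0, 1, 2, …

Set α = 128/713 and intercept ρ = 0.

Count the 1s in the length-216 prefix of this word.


38

#1s = Σ_{n=0}^{215} s_n = Σ_{n=0}^{215} (⌊(n+1)α+ρ⌋ − ⌊nα+ρ⌋)
the sum telescopes: every ⌊nα+ρ⌋ with 0 < n < 216 appears once with + and once with −, leaving ⌊216α+ρ⌋ − ⌊0·α+ρ⌋
216α + ρ = (216·128) / 713 = 27648/713
ρ = 0/713
⌊27648/713⌋ = 38,  ⌊0/713⌋ = 0
#1s = 38 − 0 = 38


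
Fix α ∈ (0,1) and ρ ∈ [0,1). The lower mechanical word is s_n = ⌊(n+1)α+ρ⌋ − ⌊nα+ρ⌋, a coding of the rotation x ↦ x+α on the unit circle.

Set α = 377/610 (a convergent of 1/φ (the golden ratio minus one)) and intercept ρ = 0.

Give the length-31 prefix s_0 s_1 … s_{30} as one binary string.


n=0: ⌊(1·377)/610⌋ − ⌊(0·377)/610⌋ = ⌊377/610⌋ − ⌊0/610⌋ = 0 − 0 = 0
n=1: ⌊(2·377)/610⌋ − ⌊(1·377)/610⌋ = ⌊754/610⌋ − ⌊377/610⌋ = 1 − 0 = 1
n=2: ⌊(3·377)/610⌋ − ⌊(2·377)/610⌋ = ⌊1131/610⌋ − ⌊754/610⌋ = 1 − 1 = 0
n=3: ⌊(4·377)/610⌋ − ⌊(3·377)/610⌋ = ⌊1508/610⌋ − ⌊1131/610⌋ = 2 − 1 = 1
n=4: ⌊(5·377)/610⌋ − ⌊(4·377)/610⌋ = ⌊1885/610⌋ − ⌊1508/610⌋ = 3 − 2 = 1
n=5: ⌊(6·377)/610⌋ − ⌊(5·377)/610⌋ = ⌊2262/610⌋ − ⌊1885/610⌋ = 3 − 3 = 0
n=6: ⌊(7·377)/610⌋ − ⌊(6·377)/610⌋ = ⌊2639/610⌋ − ⌊2262/610⌋ = 4 − 3 = 1
n=7: ⌊(8·377)/610⌋ − ⌊(7·377)/610⌋ = ⌊3016/610⌋ − ⌊2639/610⌋ = 4 − 4 = 0
n=8: ⌊(9·377)/610⌋ − ⌊(8·377)/610⌋ = ⌊3393/610⌋ − ⌊3016/610⌋ = 5 − 4 = 1
n=9: ⌊(10·377)/610⌋ − ⌊(9·377)/610⌋ = ⌊3770/610⌋ − ⌊3393/610⌋ = 6 − 5 = 1
n=10: ⌊(11·377)/610⌋ − ⌊(10·377)/610⌋ = ⌊4147/610⌋ − ⌊3770/610⌋ = 6 − 6 = 0
n=11: ⌊(12·377)/610⌋ − ⌊(11·377)/610⌋ = ⌊4524/610⌋ − ⌊4147/610⌋ = 7 − 6 = 1
n=12: ⌊(13·377)/610⌋ − ⌊(12·377)/610⌋ = ⌊4901/610⌋ − ⌊4524/610⌋ = 8 − 7 = 1
n=13: ⌊(14·377)/610⌋ − ⌊(13·377)/610⌋ = ⌊5278/610⌋ − ⌊4901/610⌋ = 8 − 8 = 0
n=14: ⌊(15·377)/610⌋ − ⌊(14·377)/610⌋ = ⌊5655/610⌋ − ⌊5278/610⌋ = 9 − 8 = 1
n=15: ⌊(16·377)/610⌋ − ⌊(15·377)/610⌋ = ⌊6032/610⌋ − ⌊5655/610⌋ = 9 − 9 = 0
n=16: ⌊(17·377)/610⌋ − ⌊(16·377)/610⌋ = ⌊6409/610⌋ − ⌊6032/610⌋ = 10 − 9 = 1
n=17: ⌊(18·377)/610⌋ − ⌊(17·377)/610⌋ = ⌊6786/610⌋ − ⌊6409/610⌋ = 11 − 10 = 1
n=18: ⌊(19·377)/610⌋ − ⌊(18·377)/610⌋ = ⌊7163/610⌋ − ⌊6786/610⌋ = 11 − 11 = 0
n=19: ⌊(20·377)/610⌋ − ⌊(19·377)/610⌋ = ⌊7540/610⌋ − ⌊7163/610⌋ = 12 − 11 = 1
n=20: ⌊(21·377)/610⌋ − ⌊(20·377)/610⌋ = ⌊7917/610⌋ − ⌊7540/610⌋ = 12 − 12 = 0
n=21: ⌊(22·377)/610⌋ − ⌊(21·377)/610⌋ = ⌊8294/610⌋ − ⌊7917/610⌋ = 13 − 12 = 1
n=22: ⌊(23·377)/610⌋ − ⌊(22·377)/610⌋ = ⌊8671/610⌋ − ⌊8294/610⌋ = 14 − 13 = 1
n=23: ⌊(24·377)/610⌋ − ⌊(23·377)/610⌋ = ⌊9048/610⌋ − ⌊8671/610⌋ = 14 − 14 = 0
n=24: ⌊(25·377)/610⌋ − ⌊(24·377)/610⌋ = ⌊9425/610⌋ − ⌊9048/610⌋ = 15 − 14 = 1
n=25: ⌊(26·377)/610⌋ − ⌊(25·377)/610⌋ = ⌊9802/610⌋ − ⌊9425/610⌋ = 16 − 15 = 1
n=26: ⌊(27·377)/610⌋ − ⌊(26·377)/610⌋ = ⌊10179/610⌋ − ⌊9802/610⌋ = 16 − 16 = 0
n=27: ⌊(28·377)/610⌋ − ⌊(27·377)/610⌋ = ⌊10556/610⌋ − ⌊10179/610⌋ = 17 − 16 = 1
n=28: ⌊(29·377)/610⌋ − ⌊(28·377)/610⌋ = ⌊10933/610⌋ − ⌊10556/610⌋ = 17 − 17 = 0
n=29: ⌊(30·377)/610⌋ − ⌊(29·377)/610⌋ = ⌊11310/610⌋ − ⌊10933/610⌋ = 18 − 17 = 1
n=30: ⌊(31·377)/610⌋ − ⌊(30·377)/610⌋ = ⌊11687/610⌋ − ⌊11310/610⌋ = 19 − 18 = 1

0101101011011010110101101101011


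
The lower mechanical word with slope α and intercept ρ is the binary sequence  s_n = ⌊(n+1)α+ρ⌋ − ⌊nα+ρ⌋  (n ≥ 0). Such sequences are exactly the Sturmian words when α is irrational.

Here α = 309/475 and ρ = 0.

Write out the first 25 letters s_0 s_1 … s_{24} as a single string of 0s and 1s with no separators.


0101101101101101101101011

n=0: ⌊(1·309)/475⌋ − ⌊(0·309)/475⌋ = ⌊309/475⌋ − ⌊0/475⌋ = 0 − 0 = 0
n=1: ⌊(2·309)/475⌋ − ⌊(1·309)/475⌋ = ⌊618/475⌋ − ⌊309/475⌋ = 1 − 0 = 1
n=2: ⌊(3·309)/475⌋ − ⌊(2·309)/475⌋ = ⌊927/475⌋ − ⌊618/475⌋ = 1 − 1 = 0
n=3: ⌊(4·309)/475⌋ − ⌊(3·309)/475⌋ = ⌊1236/475⌋ − ⌊927/475⌋ = 2 − 1 = 1
n=4: ⌊(5·309)/475⌋ − ⌊(4·309)/475⌋ = ⌊1545/475⌋ − ⌊1236/475⌋ = 3 − 2 = 1
n=5: ⌊(6·309)/475⌋ − ⌊(5·309)/475⌋ = ⌊1854/475⌋ − ⌊1545/475⌋ = 3 − 3 = 0
n=6: ⌊(7·309)/475⌋ − ⌊(6·309)/475⌋ = ⌊2163/475⌋ − ⌊1854/475⌋ = 4 − 3 = 1
n=7: ⌊(8·309)/475⌋ − ⌊(7·309)/475⌋ = ⌊2472/475⌋ − ⌊2163/475⌋ = 5 − 4 = 1
n=8: ⌊(9·309)/475⌋ − ⌊(8·309)/475⌋ = ⌊2781/475⌋ − ⌊2472/475⌋ = 5 − 5 = 0
n=9: ⌊(10·309)/475⌋ − ⌊(9·309)/475⌋ = ⌊3090/475⌋ − ⌊2781/475⌋ = 6 − 5 = 1
n=10: ⌊(11·309)/475⌋ − ⌊(10·309)/475⌋ = ⌊3399/475⌋ − ⌊3090/475⌋ = 7 − 6 = 1
n=11: ⌊(12·309)/475⌋ − ⌊(11·309)/475⌋ = ⌊3708/475⌋ − ⌊3399/475⌋ = 7 − 7 = 0
n=12: ⌊(13·309)/475⌋ − ⌊(12·309)/475⌋ = ⌊4017/475⌋ − ⌊3708/475⌋ = 8 − 7 = 1
n=13: ⌊(14·309)/475⌋ − ⌊(13·309)/475⌋ = ⌊4326/475⌋ − ⌊4017/475⌋ = 9 − 8 = 1
n=14: ⌊(15·309)/475⌋ − ⌊(14·309)/475⌋ = ⌊4635/475⌋ − ⌊4326/475⌋ = 9 − 9 = 0
n=15: ⌊(16·309)/475⌋ − ⌊(15·309)/475⌋ = ⌊4944/475⌋ − ⌊4635/475⌋ = 10 − 9 = 1
n=16: ⌊(17·309)/475⌋ − ⌊(16·309)/475⌋ = ⌊5253/475⌋ − ⌊4944/475⌋ = 11 − 10 = 1
n=17: ⌊(18·309)/475⌋ − ⌊(17·309)/475⌋ = ⌊5562/475⌋ − ⌊5253/475⌋ = 11 − 11 = 0
n=18: ⌊(19·309)/475⌋ − ⌊(18·309)/475⌋ = ⌊5871/475⌋ − ⌊5562/475⌋ = 12 − 11 = 1
n=19: ⌊(20·309)/475⌋ − ⌊(19·309)/475⌋ = ⌊6180/475⌋ − ⌊5871/475⌋ = 13 − 12 = 1
n=20: ⌊(21·309)/475⌋ − ⌊(20·309)/475⌋ = ⌊6489/475⌋ − ⌊6180/475⌋ = 13 − 13 = 0
n=21: ⌊(22·309)/475⌋ − ⌊(21·309)/475⌋ = ⌊6798/475⌋ − ⌊6489/475⌋ = 14 − 13 = 1
n=22: ⌊(23·309)/475⌋ − ⌊(22·309)/475⌋ = ⌊7107/475⌋ − ⌊6798/475⌋ = 14 − 14 = 0
n=23: ⌊(24·309)/475⌋ − ⌊(23·309)/475⌋ = ⌊7416/475⌋ − ⌊7107/475⌋ = 15 − 14 = 1
n=24: ⌊(25·309)/475⌋ − ⌊(24·309)/475⌋ = ⌊7725/475⌋ − ⌊7416/475⌋ = 16 − 15 = 1


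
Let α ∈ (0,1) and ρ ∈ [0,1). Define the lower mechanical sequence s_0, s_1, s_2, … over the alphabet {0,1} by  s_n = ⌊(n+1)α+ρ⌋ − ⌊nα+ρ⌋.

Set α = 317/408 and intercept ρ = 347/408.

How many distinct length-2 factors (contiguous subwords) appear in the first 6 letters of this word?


t_n = ⌊(n·317+347)/408⌋ for n = 0 … 6:
  n=0…6: ⌊347/408⌋=0 ⌊664/408⌋=1 ⌊981/408⌋=2 ⌊1298/408⌋=3 ⌊1615/408⌋=3 ⌊1932/408⌋=4 ⌊2249/408⌋=5
s_n = t_(n+1) − t_n for n = 0 … 5 gives
prefix = 111011
slide a length-2 window over [0..1] … [4..5] (5 windows); first occurrence of each distinct factor:
  [  0..  1] 11
  [  2..  3] 10
  [  3..  4] 01
  (the other 2 windows repeat one of these)
distinct factors: {01, 10, 11}
count = 3  (Sturmian bound for length 2 is 3)

3


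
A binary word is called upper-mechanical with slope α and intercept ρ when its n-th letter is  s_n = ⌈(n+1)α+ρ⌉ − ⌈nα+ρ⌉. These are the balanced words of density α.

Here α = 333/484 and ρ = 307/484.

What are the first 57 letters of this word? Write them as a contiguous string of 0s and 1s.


n=0: ⌈(1·333+307)/484⌉ − ⌈(0·333+307)/484⌉ = ⌈640/484⌉ − ⌈307/484⌉ = 2 − 1 = 1
n=1: ⌈(2·333+307)/484⌉ − ⌈(1·333+307)/484⌉ = ⌈973/484⌉ − ⌈640/484⌉ = 3 − 2 = 1
n=2: ⌈(3·333+307)/484⌉ − ⌈(2·333+307)/484⌉ = ⌈1306/484⌉ − ⌈973/484⌉ = 3 − 3 = 0
n=3: ⌈(4·333+307)/484⌉ − ⌈(3·333+307)/484⌉ = ⌈1639/484⌉ − ⌈1306/484⌉ = 4 − 3 = 1
n=4: ⌈(5·333+307)/484⌉ − ⌈(4·333+307)/484⌉ = ⌈1972/484⌉ − ⌈1639/484⌉ = 5 − 4 = 1
n=5: ⌈(6·333+307)/484⌉ − ⌈(5·333+307)/484⌉ = ⌈2305/484⌉ − ⌈1972/484⌉ = 5 − 5 = 0
n=6: ⌈(7·333+307)/484⌉ − ⌈(6·333+307)/484⌉ = ⌈2638/484⌉ − ⌈2305/484⌉ = 6 − 5 = 1
n=7: ⌈(8·333+307)/484⌉ − ⌈(7·333+307)/484⌉ = ⌈2971/484⌉ − ⌈2638/484⌉ = 7 − 6 = 1
n=8: ⌈(9·333+307)/484⌉ − ⌈(8·333+307)/484⌉ = ⌈3304/484⌉ − ⌈2971/484⌉ = 7 − 7 = 0
n=9: ⌈(10·333+307)/484⌉ − ⌈(9·333+307)/484⌉ = ⌈3637/484⌉ − ⌈3304/484⌉ = 8 − 7 = 1
n=10: ⌈(11·333+307)/484⌉ − ⌈(10·333+307)/484⌉ = ⌈3970/484⌉ − ⌈3637/484⌉ = 9 − 8 = 1
n=11: ⌈(12·333+307)/484⌉ − ⌈(11·333+307)/484⌉ = ⌈4303/484⌉ − ⌈3970/484⌉ = 9 − 9 = 0
n=12: ⌈(13·333+307)/484⌉ − ⌈(12·333+307)/484⌉ = ⌈4636/484⌉ − ⌈4303/484⌉ = 10 − 9 = 1
n=13: ⌈(14·333+307)/484⌉ − ⌈(13·333+307)/484⌉ = ⌈4969/484⌉ − ⌈4636/484⌉ = 11 − 10 = 1
n=14: ⌈(15·333+307)/484⌉ − ⌈(14·333+307)/484⌉ = ⌈5302/484⌉ − ⌈4969/484⌉ = 11 − 11 = 0
n=15: ⌈(16·333+307)/484⌉ − ⌈(15·333+307)/484⌉ = ⌈5635/484⌉ − ⌈5302/484⌉ = 12 − 11 = 1
n=16: ⌈(17·333+307)/484⌉ − ⌈(16·333+307)/484⌉ = ⌈5968/484⌉ − ⌈5635/484⌉ = 13 − 12 = 1
n=17: ⌈(18·333+307)/484⌉ − ⌈(17·333+307)/484⌉ = ⌈6301/484⌉ − ⌈5968/484⌉ = 14 − 13 = 1
n=18: ⌈(19·333+307)/484⌉ − ⌈(18·333+307)/484⌉ = ⌈6634/484⌉ − ⌈6301/484⌉ = 14 − 14 = 0
n=19: ⌈(20·333+307)/484⌉ − ⌈(19·333+307)/484⌉ = ⌈6967/484⌉ − ⌈6634/484⌉ = 15 − 14 = 1
n=20: ⌈(21·333+307)/484⌉ − ⌈(20·333+307)/484⌉ = ⌈7300/484⌉ − ⌈6967/484⌉ = 16 − 15 = 1
n=21: ⌈(22·333+307)/484⌉ − ⌈(21·333+307)/484⌉ = ⌈7633/484⌉ − ⌈7300/484⌉ = 16 − 16 = 0
n=22: ⌈(23·333+307)/484⌉ − ⌈(22·333+307)/484⌉ = ⌈7966/484⌉ − ⌈7633/484⌉ = 17 − 16 = 1
n=23: ⌈(24·333+307)/484⌉ − ⌈(23·333+307)/484⌉ = ⌈8299/484⌉ − ⌈7966/484⌉ = 18 − 17 = 1
n=24: ⌈(25·333+307)/484⌉ − ⌈(24·333+307)/484⌉ = ⌈8632/484⌉ − ⌈8299/484⌉ = 18 − 18 = 0
n=25: ⌈(26·333+307)/484⌉ − ⌈(25·333+307)/484⌉ = ⌈8965/484⌉ − ⌈8632/484⌉ = 19 − 18 = 1
n=26: ⌈(27·333+307)/484⌉ − ⌈(26·333+307)/484⌉ = ⌈9298/484⌉ − ⌈8965/484⌉ = 20 − 19 = 1
n=27: ⌈(28·333+307)/484⌉ − ⌈(27·333+307)/484⌉ = ⌈9631/484⌉ − ⌈9298/484⌉ = 20 − 20 = 0
n=28: ⌈(29·333+307)/484⌉ − ⌈(28·333+307)/484⌉ = ⌈9964/484⌉ − ⌈9631/484⌉ = 21 − 20 = 1
n=29: ⌈(30·333+307)/484⌉ − ⌈(29·333+307)/484⌉ = ⌈10297/484⌉ − ⌈9964/484⌉ = 22 − 21 = 1
n=30: ⌈(31·333+307)/484⌉ − ⌈(30·333+307)/484⌉ = ⌈10630/484⌉ − ⌈10297/484⌉ = 22 − 22 = 0
n=31: ⌈(32·333+307)/484⌉ − ⌈(31·333+307)/484⌉ = ⌈10963/484⌉ − ⌈10630/484⌉ = 23 − 22 = 1
n=32: ⌈(33·333+307)/484⌉ − ⌈(32·333+307)/484⌉ = ⌈11296/484⌉ − ⌈10963/484⌉ = 24 − 23 = 1
n=33: ⌈(34·333+307)/484⌉ − ⌈(33·333+307)/484⌉ = ⌈11629/484⌉ − ⌈11296/484⌉ = 25 − 24 = 1
n=34: ⌈(35·333+307)/484⌉ − ⌈(34·333+307)/484⌉ = ⌈11962/484⌉ − ⌈11629/484⌉ = 25 − 25 = 0
n=35: ⌈(36·333+307)/484⌉ − ⌈(35·333+307)/484⌉ = ⌈12295/484⌉ − ⌈11962/484⌉ = 26 − 25 = 1
n=36: ⌈(37·333+307)/484⌉ − ⌈(36·333+307)/484⌉ = ⌈12628/484⌉ − ⌈12295/484⌉ = 27 − 26 = 1
n=37: ⌈(38·333+307)/484⌉ − ⌈(37·333+307)/484⌉ = ⌈12961/484⌉ − ⌈12628/484⌉ = 27 − 27 = 0
n=38: ⌈(39·333+307)/484⌉ − ⌈(38·333+307)/484⌉ = ⌈13294/484⌉ − ⌈12961/484⌉ = 28 − 27 = 1
n=39: ⌈(40·333+307)/484⌉ − ⌈(39·333+307)/484⌉ = ⌈13627/484⌉ − ⌈13294/484⌉ = 29 − 28 = 1
n=40: ⌈(41·333+307)/484⌉ − ⌈(40·333+307)/484⌉ = ⌈13960/484⌉ − ⌈13627/484⌉ = 29 − 29 = 0
n=41: ⌈(42·333+307)/484⌉ − ⌈(41·333+307)/484⌉ = ⌈14293/484⌉ − ⌈13960/484⌉ = 30 − 29 = 1
n=42: ⌈(43·333+307)/484⌉ − ⌈(42·333+307)/484⌉ = ⌈14626/484⌉ − ⌈14293/484⌉ = 31 − 30 = 1
n=43: ⌈(44·333+307)/484⌉ − ⌈(43·333+307)/484⌉ = ⌈14959/484⌉ − ⌈14626/484⌉ = 31 − 31 = 0
n=44: ⌈(45·333+307)/484⌉ − ⌈(44·333+307)/484⌉ = ⌈15292/484⌉ − ⌈14959/484⌉ = 32 − 31 = 1
n=45: ⌈(46·333+307)/484⌉ − ⌈(45·333+307)/484⌉ = ⌈15625/484⌉ − ⌈15292/484⌉ = 33 − 32 = 1
n=46: ⌈(47·333+307)/484⌉ − ⌈(46·333+307)/484⌉ = ⌈15958/484⌉ − ⌈15625/484⌉ = 33 − 33 = 0
n=47: ⌈(48·333+307)/484⌉ − ⌈(47·333+307)/484⌉ = ⌈16291/484⌉ − ⌈15958/484⌉ = 34 − 33 = 1
n=48: ⌈(49·333+307)/484⌉ − ⌈(48·333+307)/484⌉ = ⌈16624/484⌉ − ⌈16291/484⌉ = 35 − 34 = 1
n=49: ⌈(50·333+307)/484⌉ − ⌈(49·333+307)/484⌉ = ⌈16957/484⌉ − ⌈16624/484⌉ = 36 − 35 = 1
n=50: ⌈(51·333+307)/484⌉ − ⌈(50·333+307)/484⌉ = ⌈17290/484⌉ − ⌈16957/484⌉ = 36 − 36 = 0
n=51: ⌈(52·333+307)/484⌉ − ⌈(51·333+307)/484⌉ = ⌈17623/484⌉ − ⌈17290/484⌉ = 37 − 36 = 1
n=52: ⌈(53·333+307)/484⌉ − ⌈(52·333+307)/484⌉ = ⌈17956/484⌉ − ⌈17623/484⌉ = 38 − 37 = 1
n=53: ⌈(54·333+307)/484⌉ − ⌈(53·333+307)/484⌉ = ⌈18289/484⌉ − ⌈17956/484⌉ = 38 − 38 = 0
n=54: ⌈(55·333+307)/484⌉ − ⌈(54·333+307)/484⌉ = ⌈18622/484⌉ − ⌈18289/484⌉ = 39 − 38 = 1
n=55: ⌈(56·333+307)/484⌉ − ⌈(55·333+307)/484⌉ = ⌈18955/484⌉ − ⌈18622/484⌉ = 40 − 39 = 1
n=56: ⌈(57·333+307)/484⌉ − ⌈(56·333+307)/484⌉ = ⌈19288/484⌉ − ⌈18955/484⌉ = 40 − 40 = 0

110110110110110111011011011011011101101101101101110110110
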